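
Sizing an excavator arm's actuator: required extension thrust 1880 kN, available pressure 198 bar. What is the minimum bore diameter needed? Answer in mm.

D ≈ 348 mm

Extension force acts on the full piston face: F = P × (π/4)D².
D = √(4F / (πP)) = √(4 × 1880 kN / (π × 198 bar))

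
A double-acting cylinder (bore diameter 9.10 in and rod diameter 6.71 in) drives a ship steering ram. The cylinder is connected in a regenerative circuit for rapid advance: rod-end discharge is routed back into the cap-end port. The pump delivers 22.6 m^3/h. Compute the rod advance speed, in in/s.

In regeneration the rod-end outflow joins the pump flow into the cap end, so the net volume the pump must supply per unit advance equals the rod cross-section area.
Rod cross-section A_rod = π/4 × (6.71 in)² = 35.36 in^2
v = Q_pump / A_rod

v ≈ 10.8 in/s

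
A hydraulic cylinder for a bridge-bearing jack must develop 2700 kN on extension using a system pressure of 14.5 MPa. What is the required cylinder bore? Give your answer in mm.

D ≈ 487 mm

Extension force acts on the full piston face: F = P × (π/4)D².
D = √(4F / (πP)) = √(4 × 2700 kN / (π × 14.5 MPa))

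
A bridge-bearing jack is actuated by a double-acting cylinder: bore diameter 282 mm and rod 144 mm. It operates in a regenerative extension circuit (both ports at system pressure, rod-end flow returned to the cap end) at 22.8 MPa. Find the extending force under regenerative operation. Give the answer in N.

With equal pressure on both faces, forces on the annular region cancel; the net push is pressure × rod cross-section.
Rod cross-section A_rod = π/4 × (144 mm)² = 16290 mm^2
F = P × A_rod

F ≈ 3.71e5 N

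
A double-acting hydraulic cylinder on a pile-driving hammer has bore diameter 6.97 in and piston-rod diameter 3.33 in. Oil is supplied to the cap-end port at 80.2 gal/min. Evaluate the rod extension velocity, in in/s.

Cap-side area A_cap = π/4 × (6.97 in)² = 38.16 in^2
v = Q / A

v ≈ 8.09 in/s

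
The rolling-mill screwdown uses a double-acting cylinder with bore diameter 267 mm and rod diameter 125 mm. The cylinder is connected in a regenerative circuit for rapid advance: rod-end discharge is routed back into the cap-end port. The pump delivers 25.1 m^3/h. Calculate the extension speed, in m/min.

In regeneration the rod-end outflow joins the pump flow into the cap end, so the net volume the pump must supply per unit advance equals the rod cross-section area.
Rod cross-section A_rod = π/4 × (125 mm)² = 12270 mm^2
v = Q_pump / A_rod

v ≈ 34.1 m/min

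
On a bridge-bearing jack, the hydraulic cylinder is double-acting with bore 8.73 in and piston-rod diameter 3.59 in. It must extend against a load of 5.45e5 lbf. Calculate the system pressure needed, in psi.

Cap-side area A_cap = π/4 × (8.73 in)² = 59.86 in^2
P = F / A = 5.45e5 lbf / A

P ≈ 9100 psi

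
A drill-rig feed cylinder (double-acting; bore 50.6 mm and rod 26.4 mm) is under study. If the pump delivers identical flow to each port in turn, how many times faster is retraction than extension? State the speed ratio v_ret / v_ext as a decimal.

Cap-side area A_cap = π/4 × (50.6 mm)² = 2011 mm^2
Rod-side annular area A_ann = π/4 × (50.6² − 26.4²) = 1464 mm^2
For equal Q, v ∝ 1/A, so v_ret/v_ext = A_cap/A_ann.

v_ret/v_ext ≈ 1.37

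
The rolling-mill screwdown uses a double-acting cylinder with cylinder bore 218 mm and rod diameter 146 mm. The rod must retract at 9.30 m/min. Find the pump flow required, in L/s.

Rod-side annular area A_ann = π/4 × (218² − 146²) = 20580 mm^2
Q = A × v

Q ≈ 3.19 L/s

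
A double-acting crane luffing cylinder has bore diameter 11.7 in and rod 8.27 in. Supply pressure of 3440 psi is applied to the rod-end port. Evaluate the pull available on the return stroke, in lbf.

F ≈ 1.85e5 lbf

Rod-side annular area A_ann = π/4 × (11.7² − 8.27²) = 53.80 in^2
On retraction the pressure acts on the annular area (bore minus rod).
F = P × A_ann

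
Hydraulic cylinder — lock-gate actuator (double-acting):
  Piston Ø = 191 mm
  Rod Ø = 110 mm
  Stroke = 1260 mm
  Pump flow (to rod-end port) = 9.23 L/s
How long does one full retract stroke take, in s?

Rod-side annular area A_ann = π/4 × (191² − 110²) = 19150 mm^2
Swept volume V = A × L; t = V / Q = A·L / Q

t ≈ 2.61 s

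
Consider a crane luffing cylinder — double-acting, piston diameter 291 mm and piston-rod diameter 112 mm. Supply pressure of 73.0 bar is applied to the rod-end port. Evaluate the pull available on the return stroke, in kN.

Rod-side annular area A_ann = π/4 × (291² − 112²) = 56660 mm^2
On retraction the pressure acts on the annular area (bore minus rod).
F = P × A_ann

F ≈ 414 kN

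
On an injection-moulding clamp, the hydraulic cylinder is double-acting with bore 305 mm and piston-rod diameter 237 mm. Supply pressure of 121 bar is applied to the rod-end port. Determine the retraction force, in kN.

Rod-side annular area A_ann = π/4 × (305² − 237²) = 28950 mm^2
On retraction the pressure acts on the annular area (bore minus rod).
F = P × A_ann

F ≈ 350 kN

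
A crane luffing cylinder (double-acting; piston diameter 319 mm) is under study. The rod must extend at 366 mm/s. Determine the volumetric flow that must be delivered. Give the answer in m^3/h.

Q ≈ 105 m^3/h

Cap-side area A_cap = π/4 × (319 mm)² = 79920 mm^2
Q = A × v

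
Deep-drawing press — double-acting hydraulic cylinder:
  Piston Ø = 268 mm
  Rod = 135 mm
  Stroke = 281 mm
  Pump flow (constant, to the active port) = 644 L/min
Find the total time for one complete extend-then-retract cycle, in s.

Cap-side area A_cap = π/4 × (268 mm)² = 56410 mm^2
Rod-side annular area A_ann = π/4 × (268² − 135²) = 42100 mm^2
t_ext = A_cap·L/Q = 1.477 s
t_ret = A_ann·L/Q = 1.102 s
t_cycle = t_ext + t_ret

t ≈ 2.58 s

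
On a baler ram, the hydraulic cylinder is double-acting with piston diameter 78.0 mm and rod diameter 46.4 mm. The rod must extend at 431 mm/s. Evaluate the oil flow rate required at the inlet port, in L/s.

Cap-side area A_cap = π/4 × (78.0 mm)² = 4778 mm^2
Q = A × v

Q ≈ 2.06 L/s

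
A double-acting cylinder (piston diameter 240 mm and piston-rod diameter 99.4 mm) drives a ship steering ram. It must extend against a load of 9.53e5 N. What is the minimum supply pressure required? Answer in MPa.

P ≈ 21.1 MPa

Cap-side area A_cap = π/4 × (240 mm)² = 45240 mm^2
P = F / A = 9.53e5 N / A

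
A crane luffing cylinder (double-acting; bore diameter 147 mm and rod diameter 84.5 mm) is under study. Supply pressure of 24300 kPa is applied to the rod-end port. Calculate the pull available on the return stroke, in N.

F ≈ 2.76e5 N

Rod-side annular area A_ann = π/4 × (147² − 84.5²) = 11360 mm^2
On retraction the pressure acts on the annular area (bore minus rod).
F = P × A_ann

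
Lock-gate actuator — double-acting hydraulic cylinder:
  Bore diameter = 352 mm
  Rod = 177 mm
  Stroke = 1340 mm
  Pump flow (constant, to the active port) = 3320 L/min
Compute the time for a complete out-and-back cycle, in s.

Cap-side area A_cap = π/4 × (352 mm)² = 97310 mm^2
Rod-side annular area A_ann = π/4 × (352² − 177²) = 72710 mm^2
t_ext = A_cap·L/Q = 2.357 s
t_ret = A_ann·L/Q = 1.761 s
t_cycle = t_ext + t_ret

t ≈ 4.12 s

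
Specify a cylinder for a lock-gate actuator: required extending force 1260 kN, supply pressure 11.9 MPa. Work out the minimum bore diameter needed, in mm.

Extension force acts on the full piston face: F = P × (π/4)D².
D = √(4F / (πP)) = √(4 × 1260 kN / (π × 11.9 MPa))

D ≈ 367 mm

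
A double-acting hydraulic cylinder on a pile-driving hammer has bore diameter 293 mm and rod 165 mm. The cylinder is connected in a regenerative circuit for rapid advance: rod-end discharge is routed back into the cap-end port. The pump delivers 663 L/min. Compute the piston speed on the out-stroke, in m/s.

In regeneration the rod-end outflow joins the pump flow into the cap end, so the net volume the pump must supply per unit advance equals the rod cross-section area.
Rod cross-section A_rod = π/4 × (165 mm)² = 21380 mm^2
v = Q_pump / A_rod

v ≈ 0.517 m/s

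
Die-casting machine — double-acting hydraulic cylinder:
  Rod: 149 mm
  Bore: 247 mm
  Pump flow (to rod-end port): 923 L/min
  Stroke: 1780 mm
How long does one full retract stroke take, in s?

Rod-side annular area A_ann = π/4 × (247² − 149²) = 30480 mm^2
Swept volume V = A × L; t = V / Q = A·L / Q

t ≈ 3.53 s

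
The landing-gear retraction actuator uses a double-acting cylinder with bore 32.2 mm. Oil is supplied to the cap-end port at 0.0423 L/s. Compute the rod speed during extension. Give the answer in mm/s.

Cap-side area A_cap = π/4 × (32.2 mm)² = 814.3 mm^2
v = Q / A

v ≈ 51.9 mm/s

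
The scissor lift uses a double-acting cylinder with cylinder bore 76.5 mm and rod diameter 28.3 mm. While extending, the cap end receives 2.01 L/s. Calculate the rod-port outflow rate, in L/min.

Cap-side area A_cap = π/4 × (76.5 mm)² = 4596 mm^2
Rod-side annular area A_ann = π/4 × (76.5² − 28.3²) = 3967 mm^2
Piston speed v = Q_in/A_cap; rod-end outflow Q_out = v × A_ann = Q_in × A_ann/A_cap.

Q_out ≈ 104 L/min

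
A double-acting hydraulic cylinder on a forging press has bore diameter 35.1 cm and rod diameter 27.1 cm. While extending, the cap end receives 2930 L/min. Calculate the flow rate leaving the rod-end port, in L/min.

Cap-side area A_cap = π/4 × (35.1 cm)² = 967.6 cm^2
Rod-side annular area A_ann = π/4 × (35.1² − 27.1²) = 390.8 cm^2
Piston speed v = Q_in/A_cap; rod-end outflow Q_out = v × A_ann = Q_in × A_ann/A_cap.

Q_out ≈ 1180 L/min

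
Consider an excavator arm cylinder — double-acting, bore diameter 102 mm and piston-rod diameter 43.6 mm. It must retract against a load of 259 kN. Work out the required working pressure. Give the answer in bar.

Rod-side annular area A_ann = π/4 × (102² − 43.6²) = 6678 mm^2
Retraction: pressure acts on the annular area.
P = F / A = 259 kN / A

P ≈ 388 bar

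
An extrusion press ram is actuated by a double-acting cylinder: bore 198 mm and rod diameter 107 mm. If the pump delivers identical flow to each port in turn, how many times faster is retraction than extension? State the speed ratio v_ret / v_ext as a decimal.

Cap-side area A_cap = π/4 × (198 mm)² = 30790 mm^2
Rod-side annular area A_ann = π/4 × (198² − 107²) = 21800 mm^2
For equal Q, v ∝ 1/A, so v_ret/v_ext = A_cap/A_ann.

v_ret/v_ext ≈ 1.41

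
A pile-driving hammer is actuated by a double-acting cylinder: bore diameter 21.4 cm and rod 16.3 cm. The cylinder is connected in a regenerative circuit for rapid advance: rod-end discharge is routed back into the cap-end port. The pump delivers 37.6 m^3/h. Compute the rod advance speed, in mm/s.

In regeneration the rod-end outflow joins the pump flow into the cap end, so the net volume the pump must supply per unit advance equals the rod cross-section area.
Rod cross-section A_rod = π/4 × (16.3 cm)² = 208.7 cm^2
v = Q_pump / A_rod

v ≈ 501 mm/s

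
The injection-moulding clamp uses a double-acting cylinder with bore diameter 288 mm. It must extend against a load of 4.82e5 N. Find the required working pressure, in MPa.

Cap-side area A_cap = π/4 × (288 mm)² = 65140 mm^2
P = F / A = 4.82e5 N / A

P ≈ 7.40 MPa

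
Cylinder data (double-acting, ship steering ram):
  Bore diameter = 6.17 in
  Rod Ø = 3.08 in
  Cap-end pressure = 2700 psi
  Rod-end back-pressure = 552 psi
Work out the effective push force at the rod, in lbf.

Cap-side area A_cap = π/4 × (6.17 in)² = 29.90 in^2
Rod-side annular area A_ann = π/4 × (6.17² − 3.08²) = 22.45 in^2
Net thrust = P_cap·A_cap − P_rod·A_ann = 80730 lbf − 12390 lbf

F ≈ 68300 lbf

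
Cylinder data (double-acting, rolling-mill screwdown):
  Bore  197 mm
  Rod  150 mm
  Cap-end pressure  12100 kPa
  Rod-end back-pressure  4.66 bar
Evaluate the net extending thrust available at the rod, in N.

Cap-side area A_cap = π/4 × (197 mm)² = 30480 mm^2
Rod-side annular area A_ann = π/4 × (197² − 150²) = 12810 mm^2
Net thrust = P_cap·A_cap − P_rod·A_ann = 3.688e5 N − 5969 N

F ≈ 3.63e5 N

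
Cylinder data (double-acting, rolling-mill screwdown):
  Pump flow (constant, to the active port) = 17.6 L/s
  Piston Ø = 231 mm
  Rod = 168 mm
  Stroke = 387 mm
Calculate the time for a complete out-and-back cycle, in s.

t ≈ 1.36 s

Cap-side area A_cap = π/4 × (231 mm)² = 41910 mm^2
Rod-side annular area A_ann = π/4 × (231² − 168²) = 19740 mm^2
t_ext = A_cap·L/Q = 0.9215 s
t_ret = A_ann·L/Q = 0.4341 s
t_cycle = t_ext + t_ret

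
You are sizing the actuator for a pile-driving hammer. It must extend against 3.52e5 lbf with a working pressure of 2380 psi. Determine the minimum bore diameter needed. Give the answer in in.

Extension force acts on the full piston face: F = P × (π/4)D².
D = √(4F / (πP)) = √(4 × 3.52e5 lbf / (π × 2380 psi))

D ≈ 13.7 in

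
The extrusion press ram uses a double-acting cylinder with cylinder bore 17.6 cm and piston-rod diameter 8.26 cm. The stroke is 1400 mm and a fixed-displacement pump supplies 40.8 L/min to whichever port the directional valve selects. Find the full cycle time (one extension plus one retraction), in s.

Cap-side area A_cap = π/4 × (17.6 cm)² = 243.3 cm^2
Rod-side annular area A_ann = π/4 × (17.6² − 8.26²) = 189.7 cm^2
t_ext = A_cap·L/Q = 50.09 s
t_ret = A_ann·L/Q = 39.06 s
t_cycle = t_ext + t_ret

t ≈ 89.1 s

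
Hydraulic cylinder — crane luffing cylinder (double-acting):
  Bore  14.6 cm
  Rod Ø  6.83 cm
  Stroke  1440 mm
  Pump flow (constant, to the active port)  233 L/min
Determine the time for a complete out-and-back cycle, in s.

t ≈ 11.1 s

Cap-side area A_cap = π/4 × (14.6 cm)² = 167.4 cm^2
Rod-side annular area A_ann = π/4 × (14.6² − 6.83²) = 130.8 cm^2
t_ext = A_cap·L/Q = 6.208 s
t_ret = A_ann·L/Q = 4.849 s
t_cycle = t_ext + t_ret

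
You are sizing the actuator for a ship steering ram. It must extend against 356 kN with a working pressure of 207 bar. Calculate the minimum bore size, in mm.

Extension force acts on the full piston face: F = P × (π/4)D².
D = √(4F / (πP)) = √(4 × 356 kN / (π × 207 bar))

D ≈ 148 mm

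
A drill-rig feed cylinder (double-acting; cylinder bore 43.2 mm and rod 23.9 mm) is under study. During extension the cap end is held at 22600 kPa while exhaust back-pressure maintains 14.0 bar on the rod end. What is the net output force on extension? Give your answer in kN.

F ≈ 31.7 kN

Cap-side area A_cap = π/4 × (43.2 mm)² = 1466 mm^2
Rod-side annular area A_ann = π/4 × (43.2² − 23.9²) = 1017 mm^2
Net thrust = P_cap·A_cap − P_rod·A_ann = 33.13 kN − 1.424 kN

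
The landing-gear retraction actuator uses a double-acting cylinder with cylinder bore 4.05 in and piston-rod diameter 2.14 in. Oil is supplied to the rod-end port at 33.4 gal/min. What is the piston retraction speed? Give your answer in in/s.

v ≈ 13.8 in/s

Rod-side annular area A_ann = π/4 × (4.05² − 2.14²) = 9.286 in^2
Flow into the rod-end port fills the annular volume.
v = Q / A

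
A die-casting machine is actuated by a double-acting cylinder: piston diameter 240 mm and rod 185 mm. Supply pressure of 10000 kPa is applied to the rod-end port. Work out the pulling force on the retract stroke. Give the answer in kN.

Rod-side annular area A_ann = π/4 × (240² − 185²) = 18360 mm^2
On retraction the pressure acts on the annular area (bore minus rod).
F = P × A_ann

F ≈ 184 kN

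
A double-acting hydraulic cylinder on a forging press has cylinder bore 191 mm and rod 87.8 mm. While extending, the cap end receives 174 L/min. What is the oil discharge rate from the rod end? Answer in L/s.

Cap-side area A_cap = π/4 × (191 mm)² = 28650 mm^2
Rod-side annular area A_ann = π/4 × (191² − 87.8²) = 22600 mm^2
Piston speed v = Q_in/A_cap; rod-end outflow Q_out = v × A_ann = Q_in × A_ann/A_cap.

Q_out ≈ 2.29 L/s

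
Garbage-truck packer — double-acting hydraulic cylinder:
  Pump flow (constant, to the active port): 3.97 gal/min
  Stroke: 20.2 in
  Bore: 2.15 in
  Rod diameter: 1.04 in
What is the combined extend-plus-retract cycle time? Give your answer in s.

Cap-side area A_cap = π/4 × (2.15 in)² = 3.631 in^2
Rod-side annular area A_ann = π/4 × (2.15² − 1.04²) = 2.781 in^2
t_ext = A_cap·L/Q = 4.798 s
t_ret = A_ann·L/Q = 3.675 s
t_cycle = t_ext + t_ret

t ≈ 8.47 s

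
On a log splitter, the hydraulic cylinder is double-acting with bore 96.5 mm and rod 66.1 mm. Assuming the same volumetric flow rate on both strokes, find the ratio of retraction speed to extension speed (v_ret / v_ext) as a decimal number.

Cap-side area A_cap = π/4 × (96.5 mm)² = 7314 mm^2
Rod-side annular area A_ann = π/4 × (96.5² − 66.1²) = 3882 mm^2
For equal Q, v ∝ 1/A, so v_ret/v_ext = A_cap/A_ann.

v_ret/v_ext ≈ 1.88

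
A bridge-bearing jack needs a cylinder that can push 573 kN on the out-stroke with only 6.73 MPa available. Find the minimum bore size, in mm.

D ≈ 329 mm

Extension force acts on the full piston face: F = P × (π/4)D².
D = √(4F / (πP)) = √(4 × 573 kN / (π × 6.73 MPa))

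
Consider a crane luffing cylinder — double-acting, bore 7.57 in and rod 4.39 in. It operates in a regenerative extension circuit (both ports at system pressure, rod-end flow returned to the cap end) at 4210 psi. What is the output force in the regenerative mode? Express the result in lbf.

F ≈ 63700 lbf

With equal pressure on both faces, forces on the annular region cancel; the net push is pressure × rod cross-section.
Rod cross-section A_rod = π/4 × (4.39 in)² = 15.14 in^2
F = P × A_rod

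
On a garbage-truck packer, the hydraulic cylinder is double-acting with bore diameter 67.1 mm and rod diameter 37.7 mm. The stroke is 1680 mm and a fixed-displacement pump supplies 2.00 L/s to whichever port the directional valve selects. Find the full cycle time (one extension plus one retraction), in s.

Cap-side area A_cap = π/4 × (67.1 mm)² = 3536 mm^2
Rod-side annular area A_ann = π/4 × (67.1² − 37.7²) = 2420 mm^2
t_ext = A_cap·L/Q = 2.970 s
t_ret = A_ann·L/Q = 2.033 s
t_cycle = t_ext + t_ret

t ≈ 5.00 s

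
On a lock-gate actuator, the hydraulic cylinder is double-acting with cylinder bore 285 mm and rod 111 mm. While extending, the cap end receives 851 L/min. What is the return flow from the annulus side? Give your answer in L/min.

Q_out ≈ 722 L/min

Cap-side area A_cap = π/4 × (285 mm)² = 63790 mm^2
Rod-side annular area A_ann = π/4 × (285² − 111²) = 54120 mm^2
Piston speed v = Q_in/A_cap; rod-end outflow Q_out = v × A_ann = Q_in × A_ann/A_cap.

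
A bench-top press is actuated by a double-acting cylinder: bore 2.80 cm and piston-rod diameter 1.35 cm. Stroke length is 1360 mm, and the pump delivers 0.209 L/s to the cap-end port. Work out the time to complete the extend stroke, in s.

t ≈ 4.01 s

Cap-side area A_cap = π/4 × (2.80 cm)² = 6.158 cm^2
Swept volume V = A × L; t = V / Q = A·L / Q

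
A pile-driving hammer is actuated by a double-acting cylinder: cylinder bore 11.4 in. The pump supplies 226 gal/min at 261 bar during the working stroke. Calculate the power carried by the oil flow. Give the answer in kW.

W ≈ 372 kW

Hydraulic power = P × Q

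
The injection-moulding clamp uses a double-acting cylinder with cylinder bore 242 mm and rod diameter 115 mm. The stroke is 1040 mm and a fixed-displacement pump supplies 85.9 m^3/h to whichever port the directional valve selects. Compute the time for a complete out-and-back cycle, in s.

Cap-side area A_cap = π/4 × (242 mm)² = 46000 mm^2
Rod-side annular area A_ann = π/4 × (242² − 115²) = 35610 mm^2
t_ext = A_cap·L/Q = 2.005 s
t_ret = A_ann·L/Q = 1.552 s
t_cycle = t_ext + t_ret

t ≈ 3.56 s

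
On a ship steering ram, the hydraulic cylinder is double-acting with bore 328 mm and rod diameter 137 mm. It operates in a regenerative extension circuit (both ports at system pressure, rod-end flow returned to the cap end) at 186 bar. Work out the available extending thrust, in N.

F ≈ 2.74e5 N

With equal pressure on both faces, forces on the annular region cancel; the net push is pressure × rod cross-section.
Rod cross-section A_rod = π/4 × (137 mm)² = 14740 mm^2
F = P × A_rod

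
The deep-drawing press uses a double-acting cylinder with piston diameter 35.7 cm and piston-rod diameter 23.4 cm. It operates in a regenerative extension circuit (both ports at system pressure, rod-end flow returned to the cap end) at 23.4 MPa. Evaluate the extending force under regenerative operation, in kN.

With equal pressure on both faces, forces on the annular region cancel; the net push is pressure × rod cross-section.
Rod cross-section A_rod = π/4 × (23.4 cm)² = 430.1 cm^2
F = P × A_rod

F ≈ 1010 kN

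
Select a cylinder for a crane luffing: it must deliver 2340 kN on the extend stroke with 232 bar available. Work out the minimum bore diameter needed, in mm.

D ≈ 358 mm

Extension force acts on the full piston face: F = P × (π/4)D².
D = √(4F / (πP)) = √(4 × 2340 kN / (π × 232 bar))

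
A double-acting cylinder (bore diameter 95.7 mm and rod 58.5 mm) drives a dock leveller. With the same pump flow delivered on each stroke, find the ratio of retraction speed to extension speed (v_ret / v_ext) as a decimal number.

Cap-side area A_cap = π/4 × (95.7 mm)² = 7193 mm^2
Rod-side annular area A_ann = π/4 × (95.7² − 58.5²) = 4505 mm^2
For equal Q, v ∝ 1/A, so v_ret/v_ext = A_cap/A_ann.

v_ret/v_ext ≈ 1.60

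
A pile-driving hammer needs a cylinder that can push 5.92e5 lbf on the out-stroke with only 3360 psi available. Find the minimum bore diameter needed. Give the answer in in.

Extension force acts on the full piston face: F = P × (π/4)D².
D = √(4F / (πP)) = √(4 × 5.92e5 lbf / (π × 3360 psi))

D ≈ 15.0 in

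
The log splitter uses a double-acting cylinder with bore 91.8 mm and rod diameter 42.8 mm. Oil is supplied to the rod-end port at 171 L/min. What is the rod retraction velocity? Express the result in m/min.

v ≈ 33.0 m/min

Rod-side annular area A_ann = π/4 × (91.8² − 42.8²) = 5180 mm^2
Flow into the rod-end port fills the annular volume.
v = Q / A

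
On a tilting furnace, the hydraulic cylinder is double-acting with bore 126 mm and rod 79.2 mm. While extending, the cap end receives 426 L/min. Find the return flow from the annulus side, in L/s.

Cap-side area A_cap = π/4 × (126 mm)² = 12470 mm^2
Rod-side annular area A_ann = π/4 × (126² − 79.2²) = 7542 mm^2
Piston speed v = Q_in/A_cap; rod-end outflow Q_out = v × A_ann = Q_in × A_ann/A_cap.

Q_out ≈ 4.29 L/s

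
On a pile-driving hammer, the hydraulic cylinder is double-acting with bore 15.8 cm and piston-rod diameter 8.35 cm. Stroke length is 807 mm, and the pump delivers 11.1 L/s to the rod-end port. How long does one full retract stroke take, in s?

t ≈ 1.03 s

Rod-side annular area A_ann = π/4 × (15.8² − 8.35²) = 141.3 cm^2
Swept volume V = A × L; t = V / Q = A·L / Q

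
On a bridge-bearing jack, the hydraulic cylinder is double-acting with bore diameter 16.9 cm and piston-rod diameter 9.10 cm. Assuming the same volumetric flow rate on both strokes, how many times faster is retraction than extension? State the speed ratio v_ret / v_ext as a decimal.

Cap-side area A_cap = π/4 × (16.9 cm)² = 224.3 cm^2
Rod-side annular area A_ann = π/4 × (16.9² − 9.10²) = 159.3 cm^2
For equal Q, v ∝ 1/A, so v_ret/v_ext = A_cap/A_ann.

v_ret/v_ext ≈ 1.41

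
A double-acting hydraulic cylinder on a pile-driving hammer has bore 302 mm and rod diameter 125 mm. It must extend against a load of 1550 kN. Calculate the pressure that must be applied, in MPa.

Cap-side area A_cap = π/4 × (302 mm)² = 71630 mm^2
P = F / A = 1550 kN / A

P ≈ 21.6 MPa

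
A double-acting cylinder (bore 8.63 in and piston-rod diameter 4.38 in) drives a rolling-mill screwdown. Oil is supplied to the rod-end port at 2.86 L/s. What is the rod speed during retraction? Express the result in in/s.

Rod-side annular area A_ann = π/4 × (8.63² − 4.38²) = 43.43 in^2
Flow into the rod-end port fills the annular volume.
v = Q / A

v ≈ 4.02 in/s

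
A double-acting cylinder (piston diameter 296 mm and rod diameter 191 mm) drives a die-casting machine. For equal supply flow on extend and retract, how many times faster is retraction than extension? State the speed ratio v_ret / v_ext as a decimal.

v_ret/v_ext ≈ 1.71

Cap-side area A_cap = π/4 × (296 mm)² = 68810 mm^2
Rod-side annular area A_ann = π/4 × (296² − 191²) = 40160 mm^2
For equal Q, v ∝ 1/A, so v_ret/v_ext = A_cap/A_ann.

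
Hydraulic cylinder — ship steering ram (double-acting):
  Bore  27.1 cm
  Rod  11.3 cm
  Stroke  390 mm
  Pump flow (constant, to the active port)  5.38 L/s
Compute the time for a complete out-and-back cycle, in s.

Cap-side area A_cap = π/4 × (27.1 cm)² = 576.8 cm^2
Rod-side annular area A_ann = π/4 × (27.1² − 11.3²) = 476.5 cm^2
t_ext = A_cap·L/Q = 4.181 s
t_ret = A_ann·L/Q = 3.454 s
t_cycle = t_ext + t_ret

t ≈ 7.64 s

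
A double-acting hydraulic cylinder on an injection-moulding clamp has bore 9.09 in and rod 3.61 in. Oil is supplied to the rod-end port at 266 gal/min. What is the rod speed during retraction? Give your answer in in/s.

v ≈ 18.7 in/s

Rod-side annular area A_ann = π/4 × (9.09² − 3.61²) = 54.66 in^2
Flow into the rod-end port fills the annular volume.
v = Q / A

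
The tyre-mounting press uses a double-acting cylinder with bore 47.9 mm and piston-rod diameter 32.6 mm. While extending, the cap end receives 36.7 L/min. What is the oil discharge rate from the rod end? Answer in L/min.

Q_out ≈ 19.7 L/min

Cap-side area A_cap = π/4 × (47.9 mm)² = 1802 mm^2
Rod-side annular area A_ann = π/4 × (47.9² − 32.6²) = 967.3 mm^2
Piston speed v = Q_in/A_cap; rod-end outflow Q_out = v × A_ann = Q_in × A_ann/A_cap.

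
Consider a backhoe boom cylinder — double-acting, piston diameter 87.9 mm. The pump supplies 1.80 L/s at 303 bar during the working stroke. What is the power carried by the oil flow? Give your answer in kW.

Hydraulic power = P × Q

W ≈ 54.5 kW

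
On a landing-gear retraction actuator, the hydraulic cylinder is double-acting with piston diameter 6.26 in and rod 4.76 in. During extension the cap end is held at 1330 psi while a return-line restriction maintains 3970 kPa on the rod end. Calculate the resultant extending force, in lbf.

F ≈ 33500 lbf

Cap-side area A_cap = π/4 × (6.26 in)² = 30.78 in^2
Rod-side annular area A_ann = π/4 × (6.26² − 4.76²) = 12.98 in^2
Net thrust = P_cap·A_cap − P_rod·A_ann = 40930 lbf − 7475 lbf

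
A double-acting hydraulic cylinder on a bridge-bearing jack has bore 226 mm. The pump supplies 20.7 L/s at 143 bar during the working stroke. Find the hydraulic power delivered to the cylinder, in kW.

Hydraulic power = P × Q

W ≈ 296 kW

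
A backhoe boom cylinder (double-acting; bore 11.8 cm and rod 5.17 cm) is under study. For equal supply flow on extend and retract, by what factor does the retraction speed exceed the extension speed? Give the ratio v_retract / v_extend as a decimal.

v_ret/v_ext ≈ 1.24

Cap-side area A_cap = π/4 × (11.8 cm)² = 109.4 cm^2
Rod-side annular area A_ann = π/4 × (11.8² − 5.17²) = 88.37 cm^2
For equal Q, v ∝ 1/A, so v_ret/v_ext = A_cap/A_ann.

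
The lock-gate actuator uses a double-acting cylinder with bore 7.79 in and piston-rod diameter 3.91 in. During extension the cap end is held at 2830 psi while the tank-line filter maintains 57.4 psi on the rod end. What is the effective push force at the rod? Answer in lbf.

Cap-side area A_cap = π/4 × (7.79 in)² = 47.66 in^2
Rod-side annular area A_ann = π/4 × (7.79² − 3.91²) = 35.65 in^2
Net thrust = P_cap·A_cap − P_rod·A_ann = 1.349e5 lbf − 2047 lbf

F ≈ 1.33e5 lbf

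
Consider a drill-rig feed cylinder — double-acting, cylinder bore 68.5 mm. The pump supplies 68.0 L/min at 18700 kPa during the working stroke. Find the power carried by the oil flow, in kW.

Hydraulic power = P × Q

W ≈ 21.2 kW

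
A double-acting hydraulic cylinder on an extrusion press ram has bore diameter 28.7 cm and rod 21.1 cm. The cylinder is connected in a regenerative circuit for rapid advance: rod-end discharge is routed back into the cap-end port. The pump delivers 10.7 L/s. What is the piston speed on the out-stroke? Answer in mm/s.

In regeneration the rod-end outflow joins the pump flow into the cap end, so the net volume the pump must supply per unit advance equals the rod cross-section area.
Rod cross-section A_rod = π/4 × (21.1 cm)² = 349.7 cm^2
v = Q_pump / A_rod

v ≈ 306 mm/s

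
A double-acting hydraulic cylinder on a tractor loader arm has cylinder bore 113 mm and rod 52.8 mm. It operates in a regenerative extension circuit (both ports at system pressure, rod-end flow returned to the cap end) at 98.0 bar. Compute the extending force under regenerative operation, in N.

With equal pressure on both faces, forces on the annular region cancel; the net push is pressure × rod cross-section.
Rod cross-section A_rod = π/4 × (52.8 mm)² = 2190 mm^2
F = P × A_rod

F ≈ 21500 N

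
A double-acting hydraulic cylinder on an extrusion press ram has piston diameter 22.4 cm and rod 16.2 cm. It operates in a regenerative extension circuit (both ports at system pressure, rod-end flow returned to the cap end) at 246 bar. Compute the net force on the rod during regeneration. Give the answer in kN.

With equal pressure on both faces, forces on the annular region cancel; the net push is pressure × rod cross-section.
Rod cross-section A_rod = π/4 × (16.2 cm)² = 206.1 cm^2
F = P × A_rod

F ≈ 507 kN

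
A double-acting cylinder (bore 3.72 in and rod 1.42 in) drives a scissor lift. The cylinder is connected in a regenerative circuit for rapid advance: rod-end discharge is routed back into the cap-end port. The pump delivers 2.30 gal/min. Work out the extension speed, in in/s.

v ≈ 5.59 in/s

In regeneration the rod-end outflow joins the pump flow into the cap end, so the net volume the pump must supply per unit advance equals the rod cross-section area.
Rod cross-section A_rod = π/4 × (1.42 in)² = 1.584 in^2
v = Q_pump / A_rod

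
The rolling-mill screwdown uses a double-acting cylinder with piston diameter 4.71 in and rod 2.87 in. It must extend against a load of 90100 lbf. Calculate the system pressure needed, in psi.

P ≈ 5170 psi

Cap-side area A_cap = π/4 × (4.71 in)² = 17.42 in^2
P = F / A = 90100 lbf / A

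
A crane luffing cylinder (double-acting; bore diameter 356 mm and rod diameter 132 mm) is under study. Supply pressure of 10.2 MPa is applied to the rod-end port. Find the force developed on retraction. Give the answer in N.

F ≈ 8.76e5 N

Rod-side annular area A_ann = π/4 × (356² − 132²) = 85850 mm^2
On retraction the pressure acts on the annular area (bore minus rod).
F = P × A_ann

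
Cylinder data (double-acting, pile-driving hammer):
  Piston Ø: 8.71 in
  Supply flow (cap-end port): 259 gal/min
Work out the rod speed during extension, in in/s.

v ≈ 16.7 in/s

Cap-side area A_cap = π/4 × (8.71 in)² = 59.58 in^2
v = Q / A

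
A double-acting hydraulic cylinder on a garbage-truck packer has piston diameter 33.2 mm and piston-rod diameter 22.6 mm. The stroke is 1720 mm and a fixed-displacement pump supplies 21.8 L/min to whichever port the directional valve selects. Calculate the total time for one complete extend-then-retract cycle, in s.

t ≈ 6.30 s

Cap-side area A_cap = π/4 × (33.2 mm)² = 865.7 mm^2
Rod-side annular area A_ann = π/4 × (33.2² − 22.6²) = 464.5 mm^2
t_ext = A_cap·L/Q = 4.098 s
t_ret = A_ann·L/Q = 2.199 s
t_cycle = t_ext + t_ret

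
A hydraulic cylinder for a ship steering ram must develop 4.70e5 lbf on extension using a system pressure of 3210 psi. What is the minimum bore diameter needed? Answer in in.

Extension force acts on the full piston face: F = P × (π/4)D².
D = √(4F / (πP)) = √(4 × 4.70e5 lbf / (π × 3210 psi))

D ≈ 13.7 in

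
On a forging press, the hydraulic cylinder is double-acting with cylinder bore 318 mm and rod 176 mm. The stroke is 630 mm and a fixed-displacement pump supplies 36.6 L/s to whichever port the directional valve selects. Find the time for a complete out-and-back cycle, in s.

Cap-side area A_cap = π/4 × (318 mm)² = 79420 mm^2
Rod-side annular area A_ann = π/4 × (318² − 176²) = 55090 mm^2
t_ext = A_cap·L/Q = 1.367 s
t_ret = A_ann·L/Q = 0.9483 s
t_cycle = t_ext + t_ret

t ≈ 2.32 s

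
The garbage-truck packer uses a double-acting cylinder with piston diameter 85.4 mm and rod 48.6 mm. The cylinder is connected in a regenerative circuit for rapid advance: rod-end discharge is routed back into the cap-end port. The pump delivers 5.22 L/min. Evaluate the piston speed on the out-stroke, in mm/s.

In regeneration the rod-end outflow joins the pump flow into the cap end, so the net volume the pump must supply per unit advance equals the rod cross-section area.
Rod cross-section A_rod = π/4 × (48.6 mm)² = 1855 mm^2
v = Q_pump / A_rod

v ≈ 46.9 mm/s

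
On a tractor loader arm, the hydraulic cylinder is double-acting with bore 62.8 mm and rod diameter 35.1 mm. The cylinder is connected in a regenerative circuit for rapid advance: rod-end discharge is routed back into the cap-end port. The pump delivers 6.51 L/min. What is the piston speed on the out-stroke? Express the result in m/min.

v ≈ 6.73 m/min

In regeneration the rod-end outflow joins the pump flow into the cap end, so the net volume the pump must supply per unit advance equals the rod cross-section area.
Rod cross-section A_rod = π/4 × (35.1 mm)² = 967.6 mm^2
v = Q_pump / A_rod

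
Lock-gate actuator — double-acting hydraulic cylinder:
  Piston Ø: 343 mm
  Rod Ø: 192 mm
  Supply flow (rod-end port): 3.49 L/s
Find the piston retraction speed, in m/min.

v ≈ 3.30 m/min

Rod-side annular area A_ann = π/4 × (343² − 192²) = 63450 mm^2
Flow into the rod-end port fills the annular volume.
v = Q / A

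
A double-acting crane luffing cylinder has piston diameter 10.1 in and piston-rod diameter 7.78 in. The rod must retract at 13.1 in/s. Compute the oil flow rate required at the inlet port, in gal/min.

Rod-side annular area A_ann = π/4 × (10.1² − 7.78²) = 32.58 in^2
Q = A × v

Q ≈ 111 gal/min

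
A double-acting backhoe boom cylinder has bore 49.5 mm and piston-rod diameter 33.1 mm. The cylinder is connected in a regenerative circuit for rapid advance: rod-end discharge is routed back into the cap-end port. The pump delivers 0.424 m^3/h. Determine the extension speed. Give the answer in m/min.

v ≈ 8.21 m/min

In regeneration the rod-end outflow joins the pump flow into the cap end, so the net volume the pump must supply per unit advance equals the rod cross-section area.
Rod cross-section A_rod = π/4 × (33.1 mm)² = 860.5 mm^2
v = Q_pump / A_rod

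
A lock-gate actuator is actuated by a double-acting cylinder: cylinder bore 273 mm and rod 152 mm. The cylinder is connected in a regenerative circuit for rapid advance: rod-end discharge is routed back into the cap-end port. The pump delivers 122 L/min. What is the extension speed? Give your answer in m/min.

v ≈ 6.72 m/min

In regeneration the rod-end outflow joins the pump flow into the cap end, so the net volume the pump must supply per unit advance equals the rod cross-section area.
Rod cross-section A_rod = π/4 × (152 mm)² = 18150 mm^2
v = Q_pump / A_rod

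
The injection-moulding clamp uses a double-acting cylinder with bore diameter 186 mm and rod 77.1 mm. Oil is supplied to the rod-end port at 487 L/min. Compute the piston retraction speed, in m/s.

v ≈ 0.361 m/s

Rod-side annular area A_ann = π/4 × (186² − 77.1²) = 22500 mm^2
Flow into the rod-end port fills the annular volume.
v = Q / A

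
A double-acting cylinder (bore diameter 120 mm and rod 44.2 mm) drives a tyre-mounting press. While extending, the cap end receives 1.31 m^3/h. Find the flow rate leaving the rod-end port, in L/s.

Q_out ≈ 0.315 L/s

Cap-side area A_cap = π/4 × (120 mm)² = 11310 mm^2
Rod-side annular area A_ann = π/4 × (120² − 44.2²) = 9775 mm^2
Piston speed v = Q_in/A_cap; rod-end outflow Q_out = v × A_ann = Q_in × A_ann/A_cap.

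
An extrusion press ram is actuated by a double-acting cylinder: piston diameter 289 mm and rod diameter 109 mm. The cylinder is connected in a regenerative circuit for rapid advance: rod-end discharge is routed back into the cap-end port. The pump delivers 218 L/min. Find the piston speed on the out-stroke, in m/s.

In regeneration the rod-end outflow joins the pump flow into the cap end, so the net volume the pump must supply per unit advance equals the rod cross-section area.
Rod cross-section A_rod = π/4 × (109 mm)² = 9331 mm^2
v = Q_pump / A_rod

v ≈ 0.389 m/s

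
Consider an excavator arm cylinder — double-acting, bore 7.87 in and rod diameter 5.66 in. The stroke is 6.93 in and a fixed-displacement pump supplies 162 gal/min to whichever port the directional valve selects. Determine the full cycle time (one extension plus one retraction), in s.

t ≈ 0.801 s

Cap-side area A_cap = π/4 × (7.87 in)² = 48.65 in^2
Rod-side annular area A_ann = π/4 × (7.87² − 5.66²) = 23.48 in^2
t_ext = A_cap·L/Q = 0.5405 s
t_ret = A_ann·L/Q = 0.2609 s
t_cycle = t_ext + t_ret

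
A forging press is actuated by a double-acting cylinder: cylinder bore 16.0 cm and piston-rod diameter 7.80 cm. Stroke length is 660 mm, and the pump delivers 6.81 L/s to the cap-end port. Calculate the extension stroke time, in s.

Cap-side area A_cap = π/4 × (16.0 cm)² = 201.1 cm^2
Swept volume V = A × L; t = V / Q = A·L / Q

t ≈ 1.95 s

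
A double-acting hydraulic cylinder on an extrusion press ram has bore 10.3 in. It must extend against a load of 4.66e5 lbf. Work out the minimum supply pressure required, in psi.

Cap-side area A_cap = π/4 × (10.3 in)² = 83.32 in^2
P = F / A = 4.66e5 lbf / A

P ≈ 5590 psi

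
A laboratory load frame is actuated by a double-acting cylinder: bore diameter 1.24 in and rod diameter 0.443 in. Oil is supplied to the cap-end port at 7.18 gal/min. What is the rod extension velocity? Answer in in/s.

v ≈ 22.9 in/s

Cap-side area A_cap = π/4 × (1.24 in)² = 1.208 in^2
v = Q / A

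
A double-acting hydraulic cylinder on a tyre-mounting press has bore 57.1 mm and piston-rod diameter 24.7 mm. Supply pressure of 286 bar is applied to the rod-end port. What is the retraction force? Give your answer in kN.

F ≈ 59.5 kN

Rod-side annular area A_ann = π/4 × (57.1² − 24.7²) = 2082 mm^2
On retraction the pressure acts on the annular area (bore minus rod).
F = P × A_ann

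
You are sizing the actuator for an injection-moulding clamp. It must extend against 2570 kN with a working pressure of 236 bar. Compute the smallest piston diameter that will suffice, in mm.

D ≈ 372 mm

Extension force acts on the full piston face: F = P × (π/4)D².
D = √(4F / (πP)) = √(4 × 2570 kN / (π × 236 bar))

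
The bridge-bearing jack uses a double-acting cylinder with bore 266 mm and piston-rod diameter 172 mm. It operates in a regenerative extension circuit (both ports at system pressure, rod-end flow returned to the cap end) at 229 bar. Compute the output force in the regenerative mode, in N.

F ≈ 5.32e5 N

With equal pressure on both faces, forces on the annular region cancel; the net push is pressure × rod cross-section.
Rod cross-section A_rod = π/4 × (172 mm)² = 23240 mm^2
F = P × A_rod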